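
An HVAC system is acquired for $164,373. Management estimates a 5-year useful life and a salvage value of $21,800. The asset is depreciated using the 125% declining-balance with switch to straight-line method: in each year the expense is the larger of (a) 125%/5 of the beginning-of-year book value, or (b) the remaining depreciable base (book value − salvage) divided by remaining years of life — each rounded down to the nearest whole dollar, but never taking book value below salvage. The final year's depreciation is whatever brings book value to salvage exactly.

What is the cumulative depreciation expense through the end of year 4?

Depreciable base = $164,373 − $21,800 = $142,573.
Year 1: DB = ⌊$164,373 × 125%/5⌋ = $41,093; SL = ⌊$142,573/5⌋ = $28,514 → take DB $41,093. Book value $123,280.
Year 2: DB = ⌊$123,280 × 125%/5⌋ = $30,820; SL = ⌊$101,480/4⌋ = $25,370 → take DB $30,820. Book value $92,460.
Year 3: DB = ⌊$92,460 × 125%/5⌋ = $23,115; SL = ⌊$70,660/3⌋ = $23,553 → take SL $23,553. Book value $68,907.
Year 4: DB = ⌊$68,907 × 125%/5⌋ = $17,226; SL = ⌊$47,107/2⌋ = $23,553 → take SL $23,553. Book value $45,354.
Accumulated through year 4 = $164,373 − $45,354 = $119,019.

$119,019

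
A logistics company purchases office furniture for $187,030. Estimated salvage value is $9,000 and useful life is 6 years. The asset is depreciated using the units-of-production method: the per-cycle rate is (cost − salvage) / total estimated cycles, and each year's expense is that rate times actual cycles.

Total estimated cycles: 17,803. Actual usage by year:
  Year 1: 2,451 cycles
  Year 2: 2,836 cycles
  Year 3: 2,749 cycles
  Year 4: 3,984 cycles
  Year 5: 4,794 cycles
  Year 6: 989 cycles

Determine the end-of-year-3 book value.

Depreciable base = $187,030 − $9,000 = $178,030.
Rate = $178,030 / 17,803 cycles = $10 per cycle.
Year 1: 2,451 × $10 = $24,510. Book value $162,520.
Year 2: 2,836 × $10 = $28,360. Book value $134,160.
Year 3: 2,749 × $10 = $27,490. Book value $106,670.

$106,670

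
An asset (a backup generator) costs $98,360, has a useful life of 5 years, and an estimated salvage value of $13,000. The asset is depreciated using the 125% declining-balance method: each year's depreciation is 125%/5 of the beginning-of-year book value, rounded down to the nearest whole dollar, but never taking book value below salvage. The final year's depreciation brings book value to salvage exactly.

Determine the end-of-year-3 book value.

$41,496

Depreciable base = $98,360 − $13,000 = $85,360.
Year 1: ⌊$98,360 × 125%/5⌋ = $24,590. Book value $73,770.
Year 2: ⌊$73,770 × 125%/5⌋ = $18,442. Book value $55,328.
Year 3: ⌊$55,328 × 125%/5⌋ = $13,832. Book value $41,496.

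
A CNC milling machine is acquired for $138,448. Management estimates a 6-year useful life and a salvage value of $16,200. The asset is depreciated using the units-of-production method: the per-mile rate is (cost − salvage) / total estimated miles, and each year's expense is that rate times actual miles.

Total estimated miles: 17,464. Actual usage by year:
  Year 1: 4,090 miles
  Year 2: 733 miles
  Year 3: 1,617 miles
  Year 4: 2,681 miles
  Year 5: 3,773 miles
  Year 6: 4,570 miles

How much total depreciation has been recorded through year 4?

$63,847

Depreciable base = $138,448 − $16,200 = $122,248.
Rate = $122,248 / 17,464 miles = $7 per mile.
Year 1: 4,090 × $7 = $28,630. Book value $109,818.
Year 2: 733 × $7 = $5,131. Book value $104,687.
Year 3: 1,617 × $7 = $11,319. Book value $93,368.
Year 4: 2,681 × $7 = $18,767. Book value $74,601.
Accumulated through year 4 = $138,448 − $74,601 = $63,847.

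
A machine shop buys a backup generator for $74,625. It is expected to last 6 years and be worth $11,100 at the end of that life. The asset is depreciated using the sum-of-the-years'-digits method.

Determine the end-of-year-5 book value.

$14,125

Depreciable base = $74,625 − $11,100 = $63,525.
Sum of the years' digits = 6+5+4+3+2+1 = 21.
Year 1: $63,525 × 6/21 = $18,150. Book value $56,475.
Year 2: $63,525 × 5/21 = $15,125. Book value $41,350.
Year 3: $63,525 × 4/21 = $12,100. Book value $29,250.
Year 4: $63,525 × 3/21 = $9,075. Book value $20,175.
Year 5: $63,525 × 2/21 = $6,050. Book value $14,125.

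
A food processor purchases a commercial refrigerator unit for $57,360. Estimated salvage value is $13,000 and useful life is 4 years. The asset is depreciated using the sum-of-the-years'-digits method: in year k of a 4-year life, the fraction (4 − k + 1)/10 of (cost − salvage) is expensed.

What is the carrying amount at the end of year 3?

$17,436

Depreciable base = $57,360 − $13,000 = $44,360.
Sum of the years' digits = 4+3+2+1 = 10.
Year 1: $44,360 × 4/10 = $17,744. Book value $39,616.
Year 2: $44,360 × 3/10 = $13,308. Book value $26,308.
Year 3: $44,360 × 2/10 = $8,872. Book value $17,436.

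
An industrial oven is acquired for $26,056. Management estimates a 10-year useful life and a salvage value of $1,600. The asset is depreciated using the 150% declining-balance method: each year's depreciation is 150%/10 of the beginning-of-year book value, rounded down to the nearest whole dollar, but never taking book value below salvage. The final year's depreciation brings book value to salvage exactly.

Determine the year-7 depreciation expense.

$1,474

Depreciable base = $26,056 − $1,600 = $24,456.
Year 1: ⌊$26,056 × 150%/10⌋ = $3,908. Book value $22,148.
Year 2: ⌊$22,148 × 150%/10⌋ = $3,322. Book value $18,826.
Year 3: ⌊$18,826 × 150%/10⌋ = $2,823. Book value $16,003.
Year 4: ⌊$16,003 × 150%/10⌋ = $2,400. Book value $13,603.
Year 5: ⌊$13,603 × 150%/10⌋ = $2,040. Book value $11,563.
Year 6: ⌊$11,563 × 150%/10⌋ = $1,734. Book value $9,829.
Year 7: ⌊$9,829 × 150%/10⌋ = $1,474. Book value $8,355.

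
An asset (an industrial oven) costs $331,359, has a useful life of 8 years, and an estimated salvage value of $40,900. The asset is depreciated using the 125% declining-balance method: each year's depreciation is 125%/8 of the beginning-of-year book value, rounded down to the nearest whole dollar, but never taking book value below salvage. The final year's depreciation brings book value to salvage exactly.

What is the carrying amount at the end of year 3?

Depreciable base = $331,359 − $40,900 = $290,459.
Year 1: ⌊$331,359 × 125%/8⌋ = $51,774. Book value $279,585.
Year 2: ⌊$279,585 × 125%/8⌋ = $43,685. Book value $235,900.
Year 3: ⌊$235,900 × 125%/8⌋ = $36,859. Book value $199,041.

$199,041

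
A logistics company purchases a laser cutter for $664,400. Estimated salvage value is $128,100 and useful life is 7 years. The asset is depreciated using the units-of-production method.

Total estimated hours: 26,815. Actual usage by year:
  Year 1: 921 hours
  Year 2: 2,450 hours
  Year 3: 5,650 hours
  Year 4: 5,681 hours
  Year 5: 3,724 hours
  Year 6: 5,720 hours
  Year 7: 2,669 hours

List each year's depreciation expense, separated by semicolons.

$18,420; $49,000; $113,000; $113,620; $74,480; $114,400; $53,380

Depreciable base = $664,400 − $128,100 = $536,300.
Rate = $536,300 / 26,815 hours = $20 per hour.
Year 1: 921 × $20 = $18,420. Book value $645,980.
Year 2: 2,450 × $20 = $49,000. Book value $596,980.
Year 3: 5,650 × $20 = $113,000. Book value $483,980.
Year 4: 5,681 × $20 = $113,620. Book value $370,360.
Year 5: 3,724 × $20 = $74,480. Book value $295,880.
Year 6: 5,720 × $20 = $114,400. Book value $181,480.
Year 7: 2,669 × $20 = $53,380. Book value $128,100.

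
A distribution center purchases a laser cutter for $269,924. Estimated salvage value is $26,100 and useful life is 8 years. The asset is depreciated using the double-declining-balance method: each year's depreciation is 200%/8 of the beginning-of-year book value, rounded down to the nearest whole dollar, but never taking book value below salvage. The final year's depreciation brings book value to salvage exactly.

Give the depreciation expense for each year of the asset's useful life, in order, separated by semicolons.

$67,481; $50,610; $37,958; $28,468; $21,351; $16,014; $12,010; $9,932

Depreciable base = $269,924 − $26,100 = $243,824.
Year 1: ⌊$269,924 × 200%/8⌋ = $67,481. Book value $202,443.
Year 2: ⌊$202,443 × 200%/8⌋ = $50,610. Book value $151,833.
Year 3: ⌊$151,833 × 200%/8⌋ = $37,958. Book value $113,875.
Year 4: ⌊$113,875 × 200%/8⌋ = $28,468. Book value $85,407.
Year 5: ⌊$85,407 × 200%/8⌋ = $21,351. Book value $64,056.
Year 6: ⌊$64,056 × 200%/8⌋ = $16,014. Book value $48,042.
Year 7: ⌊$48,042 × 200%/8⌋ = $12,010. Book value $36,032.
Year 8 (final): $36,032 − $26,100 = $9,932. Book value $26,100.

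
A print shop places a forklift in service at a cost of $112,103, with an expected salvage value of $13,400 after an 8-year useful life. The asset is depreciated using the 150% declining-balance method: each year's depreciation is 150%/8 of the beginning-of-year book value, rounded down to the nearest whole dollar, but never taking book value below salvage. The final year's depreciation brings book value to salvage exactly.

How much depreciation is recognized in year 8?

$12,806

Depreciable base = $112,103 − $13,400 = $98,703.
Year 1: ⌊$112,103 × 150%/8⌋ = $21,019. Book value $91,084.
Year 2: ⌊$91,084 × 150%/8⌋ = $17,078. Book value $74,006.
Year 3: ⌊$74,006 × 150%/8⌋ = $13,876. Book value $60,130.
Year 4: ⌊$60,130 × 150%/8⌋ = $11,274. Book value $48,856.
Year 5: ⌊$48,856 × 150%/8⌋ = $9,160. Book value $39,696.
Year 6: ⌊$39,696 × 150%/8⌋ = $7,443. Book value $32,253.
Year 7: ⌊$32,253 × 150%/8⌋ = $6,047. Book value $26,206.
Year 8 (final): $26,206 − $13,400 = $12,806. Book value $13,400.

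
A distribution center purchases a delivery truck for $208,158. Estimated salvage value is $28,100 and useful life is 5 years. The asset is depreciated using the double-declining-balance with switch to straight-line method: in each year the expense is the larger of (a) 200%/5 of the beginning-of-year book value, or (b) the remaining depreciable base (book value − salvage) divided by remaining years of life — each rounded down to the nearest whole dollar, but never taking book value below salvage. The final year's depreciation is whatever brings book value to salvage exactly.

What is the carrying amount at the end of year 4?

Depreciable base = $208,158 − $28,100 = $180,058.
Year 1: DB = ⌊$208,158 × 200%/5⌋ = $83,263; SL = ⌊$180,058/5⌋ = $36,011 → take DB $83,263. Book value $124,895.
Year 2: DB = ⌊$124,895 × 200%/5⌋ = $49,958; SL = ⌊$96,795/4⌋ = $24,198 → take DB $49,958. Book value $74,937.
Year 3: DB = ⌊$74,937 × 200%/5⌋ = $29,974; SL = ⌊$46,837/3⌋ = $15,612 → take DB $29,974. Book value $44,963.
Year 4: DB = ⌊$44,963 × 200%/5⌋ = $17,985; SL = ⌊$16,863/2⌋ = $8,431 → take DB $17,985, capped at $16,863. Book value $28,100.

$28,100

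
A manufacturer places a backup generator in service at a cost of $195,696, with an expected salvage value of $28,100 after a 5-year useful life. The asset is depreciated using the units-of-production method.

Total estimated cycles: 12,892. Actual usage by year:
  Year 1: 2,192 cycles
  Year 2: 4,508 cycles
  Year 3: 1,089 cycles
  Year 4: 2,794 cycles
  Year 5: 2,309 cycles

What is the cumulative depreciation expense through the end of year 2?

Depreciable base = $195,696 − $28,100 = $167,596.
Rate = $167,596 / 12,892 cycles = $13 per cycle.
Year 1: 2,192 × $13 = $28,496. Book value $167,200.
Year 2: 4,508 × $13 = $58,604. Book value $108,596.
Accumulated through year 2 = $195,696 − $108,596 = $87,100.

$87,100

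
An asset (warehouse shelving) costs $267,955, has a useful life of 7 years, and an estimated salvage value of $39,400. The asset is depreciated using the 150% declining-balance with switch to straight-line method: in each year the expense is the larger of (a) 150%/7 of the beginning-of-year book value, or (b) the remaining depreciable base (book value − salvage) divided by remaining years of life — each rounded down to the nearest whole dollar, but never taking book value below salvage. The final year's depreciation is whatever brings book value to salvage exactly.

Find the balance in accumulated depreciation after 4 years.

$165,831

Depreciable base = $267,955 − $39,400 = $228,555.
Year 1: DB = ⌊$267,955 × 150%/7⌋ = $57,418; SL = ⌊$228,555/7⌋ = $32,650 → take DB $57,418. Book value $210,537.
Year 2: DB = ⌊$210,537 × 150%/7⌋ = $45,115; SL = ⌊$171,137/6⌋ = $28,522 → take DB $45,115. Book value $165,422.
Year 3: DB = ⌊$165,422 × 150%/7⌋ = $35,447; SL = ⌊$126,022/5⌋ = $25,204 → take DB $35,447. Book value $129,975.
Year 4: DB = ⌊$129,975 × 150%/7⌋ = $27,851; SL = ⌊$90,575/4⌋ = $22,643 → take DB $27,851. Book value $102,124.
Accumulated through year 4 = $267,955 − $102,124 = $165,831.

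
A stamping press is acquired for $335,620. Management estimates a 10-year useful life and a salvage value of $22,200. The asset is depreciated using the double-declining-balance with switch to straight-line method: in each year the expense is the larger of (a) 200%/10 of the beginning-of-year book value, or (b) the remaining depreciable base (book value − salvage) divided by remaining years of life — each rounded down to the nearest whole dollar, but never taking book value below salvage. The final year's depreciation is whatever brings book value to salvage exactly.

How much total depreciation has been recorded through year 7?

Depreciable base = $335,620 − $22,200 = $313,420.
Year 1: DB = ⌊$335,620 × 200%/10⌋ = $67,124; SL = ⌊$313,420/10⌋ = $31,342 → take DB $67,124. Book value $268,496.
Year 2: DB = ⌊$268,496 × 200%/10⌋ = $53,699; SL = ⌊$246,296/9⌋ = $27,366 → take DB $53,699. Book value $214,797.
Year 3: DB = ⌊$214,797 × 200%/10⌋ = $42,959; SL = ⌊$192,597/8⌋ = $24,074 → take DB $42,959. Book value $171,838.
Year 4: DB = ⌊$171,838 × 200%/10⌋ = $34,367; SL = ⌊$149,638/7⌋ = $21,376 → take DB $34,367. Book value $137,471.
Year 5: DB = ⌊$137,471 × 200%/10⌋ = $27,494; SL = ⌊$115,271/6⌋ = $19,211 → take DB $27,494. Book value $109,977.
Year 6: DB = ⌊$109,977 × 200%/10⌋ = $21,995; SL = ⌊$87,777/5⌋ = $17,555 → take DB $21,995. Book value $87,982.
Year 7: DB = ⌊$87,982 × 200%/10⌋ = $17,596; SL = ⌊$65,782/4⌋ = $16,445 → take DB $17,596. Book value $70,386.
Accumulated through year 7 = $335,620 − $70,386 = $265,234.

$265,234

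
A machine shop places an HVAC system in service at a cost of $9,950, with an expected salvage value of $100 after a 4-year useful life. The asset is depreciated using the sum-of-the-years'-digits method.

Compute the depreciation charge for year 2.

Depreciable base = $9,950 − $100 = $9,850.
Sum of the years' digits = 4+3+2+1 = 10.
Year 1: $9,850 × 4/10 = $3,940. Book value $6,010.
Year 2: $9,850 × 3/10 = $2,955. Book value $3,055.

$2,955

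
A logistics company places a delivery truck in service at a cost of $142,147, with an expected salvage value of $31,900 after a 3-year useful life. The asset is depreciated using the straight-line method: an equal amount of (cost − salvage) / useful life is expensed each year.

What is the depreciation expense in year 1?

Depreciable base = $142,147 − $31,900 = $110,247.
Annual expense = $110,247 / 3 = $36,749.

$36,749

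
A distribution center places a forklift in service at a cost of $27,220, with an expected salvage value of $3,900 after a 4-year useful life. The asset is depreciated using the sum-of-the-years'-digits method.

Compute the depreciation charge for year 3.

Depreciable base = $27,220 − $3,900 = $23,320.
Sum of the years' digits = 4+3+2+1 = 10.
Year 1: $23,320 × 4/10 = $9,328. Book value $17,892.
Year 2: $23,320 × 3/10 = $6,996. Book value $10,896.
Year 3: $23,320 × 2/10 = $4,664. Book value $6,232.

$4,664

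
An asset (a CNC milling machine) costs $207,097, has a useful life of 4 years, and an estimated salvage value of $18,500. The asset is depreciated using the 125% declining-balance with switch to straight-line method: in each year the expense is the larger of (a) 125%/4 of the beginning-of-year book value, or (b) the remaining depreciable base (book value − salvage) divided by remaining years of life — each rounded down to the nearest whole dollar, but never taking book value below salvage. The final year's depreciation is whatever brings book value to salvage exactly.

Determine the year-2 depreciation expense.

$44,493

Depreciable base = $207,097 − $18,500 = $188,597.
Year 1: DB = ⌊$207,097 × 125%/4⌋ = $64,717; SL = ⌊$188,597/4⌋ = $47,149 → take DB $64,717. Book value $142,380.
Year 2: DB = ⌊$142,380 × 125%/4⌋ = $44,493; SL = ⌊$123,880/3⌋ = $41,293 → take DB $44,493. Book value $97,887.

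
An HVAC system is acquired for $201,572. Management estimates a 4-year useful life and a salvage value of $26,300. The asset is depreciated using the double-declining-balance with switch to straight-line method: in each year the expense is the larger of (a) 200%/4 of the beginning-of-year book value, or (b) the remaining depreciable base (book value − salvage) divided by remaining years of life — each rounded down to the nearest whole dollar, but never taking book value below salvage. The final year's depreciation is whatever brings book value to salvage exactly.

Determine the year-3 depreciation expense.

Depreciable base = $201,572 − $26,300 = $175,272.
Year 1: DB = ⌊$201,572 × 200%/4⌋ = $100,786; SL = ⌊$175,272/4⌋ = $43,818 → take DB $100,786. Book value $100,786.
Year 2: DB = ⌊$100,786 × 200%/4⌋ = $50,393; SL = ⌊$74,486/3⌋ = $24,828 → take DB $50,393. Book value $50,393.
Year 3: DB = ⌊$50,393 × 200%/4⌋ = $25,196; SL = ⌊$24,093/2⌋ = $12,046 → take DB $25,196, capped at $24,093. Book value $26,300.

$24,093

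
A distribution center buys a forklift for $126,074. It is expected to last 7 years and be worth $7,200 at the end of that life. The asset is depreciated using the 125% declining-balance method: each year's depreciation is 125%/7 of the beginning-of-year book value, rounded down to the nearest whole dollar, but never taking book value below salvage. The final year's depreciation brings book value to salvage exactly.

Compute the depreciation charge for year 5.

Depreciable base = $126,074 − $7,200 = $118,874.
Year 1: ⌊$126,074 × 125%/7⌋ = $22,513. Book value $103,561.
Year 2: ⌊$103,561 × 125%/7⌋ = $18,493. Book value $85,068.
Year 3: ⌊$85,068 × 125%/7⌋ = $15,190. Book value $69,878.
Year 4: ⌊$69,878 × 125%/7⌋ = $12,478. Book value $57,400.
Year 5: ⌊$57,400 × 125%/7⌋ = $10,250. Book value $47,150.

$10,250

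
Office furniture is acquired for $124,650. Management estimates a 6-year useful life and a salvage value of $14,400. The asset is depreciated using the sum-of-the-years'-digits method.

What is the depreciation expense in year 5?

$10,500

Depreciable base = $124,650 − $14,400 = $110,250.
Sum of the years' digits = 6+5+4+3+2+1 = 21.
Year 1: $110,250 × 6/21 = $31,500. Book value $93,150.
Year 2: $110,250 × 5/21 = $26,250. Book value $66,900.
Year 3: $110,250 × 4/21 = $21,000. Book value $45,900.
Year 4: $110,250 × 3/21 = $15,750. Book value $30,150.
Year 5: $110,250 × 2/21 = $10,500. Book value $19,650.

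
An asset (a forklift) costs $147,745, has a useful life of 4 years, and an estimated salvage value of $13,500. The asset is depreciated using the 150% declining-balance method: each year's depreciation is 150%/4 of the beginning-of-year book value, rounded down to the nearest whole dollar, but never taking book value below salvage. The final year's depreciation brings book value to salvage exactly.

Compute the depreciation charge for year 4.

Depreciable base = $147,745 − $13,500 = $134,245.
Year 1: ⌊$147,745 × 150%/4⌋ = $55,404. Book value $92,341.
Year 2: ⌊$92,341 × 150%/4⌋ = $34,627. Book value $57,714.
Year 3: ⌊$57,714 × 150%/4⌋ = $21,642. Book value $36,072.
Year 4 (final): $36,072 − $13,500 = $22,572. Book value $13,500.

$22,572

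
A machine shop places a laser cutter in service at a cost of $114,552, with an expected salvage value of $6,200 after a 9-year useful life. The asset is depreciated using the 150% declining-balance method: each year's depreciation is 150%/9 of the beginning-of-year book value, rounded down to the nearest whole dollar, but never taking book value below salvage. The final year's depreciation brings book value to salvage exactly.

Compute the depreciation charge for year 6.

Depreciable base = $114,552 − $6,200 = $108,352.
Year 1: ⌊$114,552 × 150%/9⌋ = $19,092. Book value $95,460.
Year 2: ⌊$95,460 × 150%/9⌋ = $15,910. Book value $79,550.
Year 3: ⌊$79,550 × 150%/9⌋ = $13,258. Book value $66,292.
Year 4: ⌊$66,292 × 150%/9⌋ = $11,048. Book value $55,244.
Year 5: ⌊$55,244 × 150%/9⌋ = $9,207. Book value $46,037.
Year 6: ⌊$46,037 × 150%/9⌋ = $7,672. Book value $38,365.

$7,672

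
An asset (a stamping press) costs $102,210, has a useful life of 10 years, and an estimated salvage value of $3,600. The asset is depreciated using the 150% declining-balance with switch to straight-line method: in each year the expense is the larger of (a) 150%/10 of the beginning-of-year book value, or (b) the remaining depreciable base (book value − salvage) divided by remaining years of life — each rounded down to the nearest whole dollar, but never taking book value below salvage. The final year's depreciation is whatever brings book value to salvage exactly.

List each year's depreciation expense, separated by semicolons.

Depreciable base = $102,210 − $3,600 = $98,610.
Year 1: DB = ⌊$102,210 × 150%/10⌋ = $15,331; SL = ⌊$98,610/10⌋ = $9,861 → take DB $15,331. Book value $86,879.
Year 2: DB = ⌊$86,879 × 150%/10⌋ = $13,031; SL = ⌊$83,279/9⌋ = $9,253 → take DB $13,031. Book value $73,848.
Year 3: DB = ⌊$73,848 × 150%/10⌋ = $11,077; SL = ⌊$70,248/8⌋ = $8,781 → take DB $11,077. Book value $62,771.
Year 4: DB = ⌊$62,771 × 150%/10⌋ = $9,415; SL = ⌊$59,171/7⌋ = $8,453 → take DB $9,415. Book value $53,356.
Year 5: DB = ⌊$53,356 × 150%/10⌋ = $8,003; SL = ⌊$49,756/6⌋ = $8,292 → take SL $8,292. Book value $45,064.
Year 6: DB = ⌊$45,064 × 150%/10⌋ = $6,759; SL = ⌊$41,464/5⌋ = $8,292 → take SL $8,292. Book value $36,772.
Year 7: DB = ⌊$36,772 × 150%/10⌋ = $5,515; SL = ⌊$33,172/4⌋ = $8,293 → take SL $8,293. Book value $28,479.
Year 8: DB = ⌊$28,479 × 150%/10⌋ = $4,271; SL = ⌊$24,879/3⌋ = $8,293 → take SL $8,293. Book value $20,186.
Year 9: DB = ⌊$20,186 × 150%/10⌋ = $3,027; SL = ⌊$16,586/2⌋ = $8,293 → take SL $8,293. Book value $11,893.
Year 10 (final): $11,893 − $3,600 = $8,293. Book value $3,600.

$15,331; $13,031; $11,077; $9,415; $8,292; $8,292; $8,293; $8,293; $8,293; $8,293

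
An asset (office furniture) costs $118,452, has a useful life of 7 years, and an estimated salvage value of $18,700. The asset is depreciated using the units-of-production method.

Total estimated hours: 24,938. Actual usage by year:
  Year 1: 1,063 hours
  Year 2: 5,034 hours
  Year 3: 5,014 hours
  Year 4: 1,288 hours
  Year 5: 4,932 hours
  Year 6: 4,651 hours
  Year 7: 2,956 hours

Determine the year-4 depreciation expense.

$5,152

Depreciable base = $118,452 − $18,700 = $99,752.
Rate = $99,752 / 24,938 hours = $4 per hour.
Year 1: 1,063 × $4 = $4,252. Book value $114,200.
Year 2: 5,034 × $4 = $20,136. Book value $94,064.
Year 3: 5,014 × $4 = $20,056. Book value $74,008.
Year 4: 1,288 × $4 = $5,152. Book value $68,856.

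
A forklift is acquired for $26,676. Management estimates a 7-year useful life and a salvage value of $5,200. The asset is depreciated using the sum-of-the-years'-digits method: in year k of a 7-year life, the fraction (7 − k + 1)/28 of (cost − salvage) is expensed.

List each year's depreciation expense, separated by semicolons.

Depreciable base = $26,676 − $5,200 = $21,476.
Sum of the years' digits = 7+6+5+4+3+2+1 = 28.
Year 1: $21,476 × 7/28 = $5,369. Book value $21,307.
Year 2: $21,476 × 6/28 = $4,602. Book value $16,705.
Year 3: $21,476 × 5/28 = $3,835. Book value $12,870.
Year 4: $21,476 × 4/28 = $3,068. Book value $9,802.
Year 5: $21,476 × 3/28 = $2,301. Book value $7,501.
Year 6: $21,476 × 2/28 = $1,534. Book value $5,967.
Year 7: $21,476 × 1/28 = $767. Book value $5,200.

$5,369; $4,602; $3,835; $3,068; $2,301; $1,534; $767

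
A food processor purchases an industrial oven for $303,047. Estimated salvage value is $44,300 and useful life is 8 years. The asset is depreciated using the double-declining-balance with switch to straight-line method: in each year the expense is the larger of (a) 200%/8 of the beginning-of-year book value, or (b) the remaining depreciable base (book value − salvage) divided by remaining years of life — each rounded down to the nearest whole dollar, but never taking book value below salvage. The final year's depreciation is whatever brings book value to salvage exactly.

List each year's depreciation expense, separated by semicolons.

Depreciable base = $303,047 − $44,300 = $258,747.
Year 1: DB = ⌊$303,047 × 200%/8⌋ = $75,761; SL = ⌊$258,747/8⌋ = $32,343 → take DB $75,761. Book value $227,286.
Year 2: DB = ⌊$227,286 × 200%/8⌋ = $56,821; SL = ⌊$182,986/7⌋ = $26,140 → take DB $56,821. Book value $170,465.
Year 3: DB = ⌊$170,465 × 200%/8⌋ = $42,616; SL = ⌊$126,165/6⌋ = $21,027 → take DB $42,616. Book value $127,849.
Year 4: DB = ⌊$127,849 × 200%/8⌋ = $31,962; SL = ⌊$83,549/5⌋ = $16,709 → take DB $31,962. Book value $95,887.
Year 5: DB = ⌊$95,887 × 200%/8⌋ = $23,971; SL = ⌊$51,587/4⌋ = $12,896 → take DB $23,971. Book value $71,916.
Year 6: DB = ⌊$71,916 × 200%/8⌋ = $17,979; SL = ⌊$27,616/3⌋ = $9,205 → take DB $17,979. Book value $53,937.
Year 7: DB = ⌊$53,937 × 200%/8⌋ = $13,484; SL = ⌊$9,637/2⌋ = $4,818 → take DB $13,484, capped at $9,637. Book value $44,300.
Year 8 (final): $44,300 − $44,300 = $0. Book value $44,300.

$75,761; $56,821; $42,616; $31,962; $23,971; $17,979; $9,637; $0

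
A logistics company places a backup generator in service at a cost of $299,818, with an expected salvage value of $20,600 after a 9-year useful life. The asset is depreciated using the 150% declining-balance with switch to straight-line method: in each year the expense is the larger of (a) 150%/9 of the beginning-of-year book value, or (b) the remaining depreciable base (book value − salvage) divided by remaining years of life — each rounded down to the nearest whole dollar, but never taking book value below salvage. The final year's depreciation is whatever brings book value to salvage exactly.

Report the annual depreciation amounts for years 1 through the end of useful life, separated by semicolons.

Depreciable base = $299,818 − $20,600 = $279,218.
Year 1: DB = ⌊$299,818 × 150%/9⌋ = $49,969; SL = ⌊$279,218/9⌋ = $31,024 → take DB $49,969. Book value $249,849.
Year 2: DB = ⌊$249,849 × 150%/9⌋ = $41,641; SL = ⌊$229,249/8⌋ = $28,656 → take DB $41,641. Book value $208,208.
Year 3: DB = ⌊$208,208 × 150%/9⌋ = $34,701; SL = ⌊$187,608/7⌋ = $26,801 → take DB $34,701. Book value $173,507.
Year 4: DB = ⌊$173,507 × 150%/9⌋ = $28,917; SL = ⌊$152,907/6⌋ = $25,484 → take DB $28,917. Book value $144,590.
Year 5: DB = ⌊$144,590 × 150%/9⌋ = $24,098; SL = ⌊$123,990/5⌋ = $24,798 → take SL $24,798. Book value $119,792.
Year 6: DB = ⌊$119,792 × 150%/9⌋ = $19,965; SL = ⌊$99,192/4⌋ = $24,798 → take SL $24,798. Book value $94,994.
Year 7: DB = ⌊$94,994 × 150%/9⌋ = $15,832; SL = ⌊$74,394/3⌋ = $24,798 → take SL $24,798. Book value $70,196.
Year 8: DB = ⌊$70,196 × 150%/9⌋ = $11,699; SL = ⌊$49,596/2⌋ = $24,798 → take SL $24,798. Book value $45,398.
Year 9 (final): $45,398 − $20,600 = $24,798. Book value $20,600.

$49,969; $41,641; $34,701; $28,917; $24,798; $24,798; $24,798; $24,798; $24,798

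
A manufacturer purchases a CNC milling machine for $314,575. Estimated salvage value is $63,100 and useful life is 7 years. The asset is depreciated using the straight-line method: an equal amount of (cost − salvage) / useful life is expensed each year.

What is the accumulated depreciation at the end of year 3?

$107,775

Depreciable base = $314,575 − $63,100 = $251,475.
Annual expense = $251,475 / 7 = $35,925.
End of year 1: book value $278,650.
End of year 2: book value $242,725.
End of year 3: book value $206,800.
Accumulated through year 3 = $314,575 − $206,800 = $107,775.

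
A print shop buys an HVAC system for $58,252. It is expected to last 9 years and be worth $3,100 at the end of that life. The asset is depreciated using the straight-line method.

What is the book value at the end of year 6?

$21,484

Depreciable base = $58,252 − $3,100 = $55,152.
Annual expense = $55,152 / 9 = $6,128.
End of year 1: book value $52,124.
End of year 2: book value $45,996.
End of year 3: book value $39,868.
End of year 4: book value $33,740.
End of year 5: book value $27,612.
End of year 6: book value $21,484.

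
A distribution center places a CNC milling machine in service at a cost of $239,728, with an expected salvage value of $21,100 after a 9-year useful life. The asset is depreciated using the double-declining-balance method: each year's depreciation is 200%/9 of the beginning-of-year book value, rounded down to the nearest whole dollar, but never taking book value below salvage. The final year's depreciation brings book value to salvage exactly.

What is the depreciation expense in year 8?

$9,173

Depreciable base = $239,728 − $21,100 = $218,628.
Year 1: ⌊$239,728 × 200%/9⌋ = $53,272. Book value $186,456.
Year 2: ⌊$186,456 × 200%/9⌋ = $41,434. Book value $145,022.
Year 3: ⌊$145,022 × 200%/9⌋ = $32,227. Book value $112,795.
Year 4: ⌊$112,795 × 200%/9⌋ = $25,065. Book value $87,730.
Year 5: ⌊$87,730 × 200%/9⌋ = $19,495. Book value $68,235.
Year 6: ⌊$68,235 × 200%/9⌋ = $15,163. Book value $53,072.
Year 7: ⌊$53,072 × 200%/9⌋ = $11,793. Book value $41,279.
Year 8: ⌊$41,279 × 200%/9⌋ = $9,173. Book value $32,106.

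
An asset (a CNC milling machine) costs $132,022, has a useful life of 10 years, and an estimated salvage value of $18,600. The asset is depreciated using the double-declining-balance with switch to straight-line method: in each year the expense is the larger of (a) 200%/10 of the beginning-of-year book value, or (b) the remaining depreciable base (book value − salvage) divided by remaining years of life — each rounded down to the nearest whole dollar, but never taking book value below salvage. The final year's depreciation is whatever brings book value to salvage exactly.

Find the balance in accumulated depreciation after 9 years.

$113,422

Depreciable base = $132,022 − $18,600 = $113,422.
Year 1: DB = ⌊$132,022 × 200%/10⌋ = $26,404; SL = ⌊$113,422/10⌋ = $11,342 → take DB $26,404. Book value $105,618.
Year 2: DB = ⌊$105,618 × 200%/10⌋ = $21,123; SL = ⌊$87,018/9⌋ = $9,668 → take DB $21,123. Book value $84,495.
Year 3: DB = ⌊$84,495 × 200%/10⌋ = $16,899; SL = ⌊$65,895/8⌋ = $8,236 → take DB $16,899. Book value $67,596.
Year 4: DB = ⌊$67,596 × 200%/10⌋ = $13,519; SL = ⌊$48,996/7⌋ = $6,999 → take DB $13,519. Book value $54,077.
Year 5: DB = ⌊$54,077 × 200%/10⌋ = $10,815; SL = ⌊$35,477/6⌋ = $5,912 → take DB $10,815. Book value $43,262.
Year 6: DB = ⌊$43,262 × 200%/10⌋ = $8,652; SL = ⌊$24,662/5⌋ = $4,932 → take DB $8,652. Book value $34,610.
Year 7: DB = ⌊$34,610 × 200%/10⌋ = $6,922; SL = ⌊$16,010/4⌋ = $4,002 → take DB $6,922. Book value $27,688.
Year 8: DB = ⌊$27,688 × 200%/10⌋ = $5,537; SL = ⌊$9,088/3⌋ = $3,029 → take DB $5,537. Book value $22,151.
Year 9: DB = ⌊$22,151 × 200%/10⌋ = $4,430; SL = ⌊$3,551/2⌋ = $1,775 → take DB $4,430, capped at $3,551. Book value $18,600.
Accumulated through year 9 = $132,022 − $18,600 = $113,422.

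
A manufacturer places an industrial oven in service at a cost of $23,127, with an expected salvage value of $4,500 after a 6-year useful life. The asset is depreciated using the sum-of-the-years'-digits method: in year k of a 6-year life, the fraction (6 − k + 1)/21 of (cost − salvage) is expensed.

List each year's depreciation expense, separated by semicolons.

$5,322; $4,435; $3,548; $2,661; $1,774; $887

Depreciable base = $23,127 − $4,500 = $18,627.
Sum of the years' digits = 6+5+4+3+2+1 = 21.
Year 1: $18,627 × 6/21 = $5,322. Book value $17,805.
Year 2: $18,627 × 5/21 = $4,435. Book value $13,370.
Year 3: $18,627 × 4/21 = $3,548. Book value $9,822.
Year 4: $18,627 × 3/21 = $2,661. Book value $7,161.
Year 5: $18,627 × 2/21 = $1,774. Book value $5,387.
Year 6: $18,627 × 1/21 = $887. Book value $4,500.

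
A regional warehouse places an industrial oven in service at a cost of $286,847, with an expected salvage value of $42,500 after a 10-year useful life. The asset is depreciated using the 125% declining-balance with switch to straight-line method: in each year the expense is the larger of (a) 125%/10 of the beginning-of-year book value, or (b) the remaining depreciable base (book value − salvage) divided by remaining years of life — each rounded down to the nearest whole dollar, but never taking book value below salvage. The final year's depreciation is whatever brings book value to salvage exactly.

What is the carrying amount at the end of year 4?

Depreciable base = $286,847 − $42,500 = $244,347.
Year 1: DB = ⌊$286,847 × 125%/10⌋ = $35,855; SL = ⌊$244,347/10⌋ = $24,434 → take DB $35,855. Book value $250,992.
Year 2: DB = ⌊$250,992 × 125%/10⌋ = $31,374; SL = ⌊$208,492/9⌋ = $23,165 → take DB $31,374. Book value $219,618.
Year 3: DB = ⌊$219,618 × 125%/10⌋ = $27,452; SL = ⌊$177,118/8⌋ = $22,139 → take DB $27,452. Book value $192,166.
Year 4: DB = ⌊$192,166 × 125%/10⌋ = $24,020; SL = ⌊$149,666/7⌋ = $21,380 → take DB $24,020. Book value $168,146.

$168,146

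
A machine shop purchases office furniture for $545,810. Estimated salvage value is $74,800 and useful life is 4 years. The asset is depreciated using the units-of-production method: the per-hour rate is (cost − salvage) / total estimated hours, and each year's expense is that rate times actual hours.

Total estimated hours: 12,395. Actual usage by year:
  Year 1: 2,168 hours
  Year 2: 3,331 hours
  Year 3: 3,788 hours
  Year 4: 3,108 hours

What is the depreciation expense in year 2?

Depreciable base = $545,810 − $74,800 = $471,010.
Rate = $471,010 / 12,395 hours = $38 per hour.
Year 1: 2,168 × $38 = $82,384. Book value $463,426.
Year 2: 3,331 × $38 = $126,578. Book value $336,848.

$126,578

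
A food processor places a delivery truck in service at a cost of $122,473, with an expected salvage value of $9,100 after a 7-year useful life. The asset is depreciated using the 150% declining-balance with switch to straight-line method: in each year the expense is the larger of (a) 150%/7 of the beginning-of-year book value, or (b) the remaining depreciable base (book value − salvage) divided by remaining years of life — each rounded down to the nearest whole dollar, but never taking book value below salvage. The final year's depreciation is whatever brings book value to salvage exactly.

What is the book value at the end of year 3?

$59,408

Depreciable base = $122,473 − $9,100 = $113,373.
Year 1: DB = ⌊$122,473 × 150%/7⌋ = $26,244; SL = ⌊$113,373/7⌋ = $16,196 → take DB $26,244. Book value $96,229.
Year 2: DB = ⌊$96,229 × 150%/7⌋ = $20,620; SL = ⌊$87,129/6⌋ = $14,521 → take DB $20,620. Book value $75,609.
Year 3: DB = ⌊$75,609 × 150%/7⌋ = $16,201; SL = ⌊$66,509/5⌋ = $13,301 → take DB $16,201. Book value $59,408.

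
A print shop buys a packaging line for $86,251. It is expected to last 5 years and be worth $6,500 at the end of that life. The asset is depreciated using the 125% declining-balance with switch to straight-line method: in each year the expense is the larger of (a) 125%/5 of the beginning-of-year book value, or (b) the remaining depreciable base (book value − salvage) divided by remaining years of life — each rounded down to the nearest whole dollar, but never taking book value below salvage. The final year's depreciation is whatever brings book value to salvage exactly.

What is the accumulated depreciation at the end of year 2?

$37,734

Depreciable base = $86,251 − $6,500 = $79,751.
Year 1: DB = ⌊$86,251 × 125%/5⌋ = $21,562; SL = ⌊$79,751/5⌋ = $15,950 → take DB $21,562. Book value $64,689.
Year 2: DB = ⌊$64,689 × 125%/5⌋ = $16,172; SL = ⌊$58,189/4⌋ = $14,547 → take DB $16,172. Book value $48,517.
Accumulated through year 2 = $86,251 − $48,517 = $37,734.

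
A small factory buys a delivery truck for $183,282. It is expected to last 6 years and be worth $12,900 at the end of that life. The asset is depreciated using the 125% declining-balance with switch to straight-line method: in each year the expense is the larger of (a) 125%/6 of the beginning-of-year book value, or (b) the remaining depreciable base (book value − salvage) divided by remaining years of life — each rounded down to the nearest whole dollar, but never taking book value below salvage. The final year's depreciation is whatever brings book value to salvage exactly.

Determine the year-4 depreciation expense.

Depreciable base = $183,282 − $12,900 = $170,382.
Year 1: DB = ⌊$183,282 × 125%/6⌋ = $38,183; SL = ⌊$170,382/6⌋ = $28,397 → take DB $38,183. Book value $145,099.
Year 2: DB = ⌊$145,099 × 125%/6⌋ = $30,228; SL = ⌊$132,199/5⌋ = $26,439 → take DB $30,228. Book value $114,871.
Year 3: DB = ⌊$114,871 × 125%/6⌋ = $23,931; SL = ⌊$101,971/4⌋ = $25,492 → take SL $25,492. Book value $89,379.
Year 4: DB = ⌊$89,379 × 125%/6⌋ = $18,620; SL = ⌊$76,479/3⌋ = $25,493 → take SL $25,493. Book value $63,886.

$25,493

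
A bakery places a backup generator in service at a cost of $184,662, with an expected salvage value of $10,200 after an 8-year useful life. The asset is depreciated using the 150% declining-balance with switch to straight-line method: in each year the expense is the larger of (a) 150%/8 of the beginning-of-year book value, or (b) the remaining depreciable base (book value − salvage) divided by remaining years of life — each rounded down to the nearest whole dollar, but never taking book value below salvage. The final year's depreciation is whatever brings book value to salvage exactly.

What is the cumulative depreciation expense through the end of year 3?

$85,613

Depreciable base = $184,662 − $10,200 = $174,462.
Year 1: DB = ⌊$184,662 × 150%/8⌋ = $34,624; SL = ⌊$174,462/8⌋ = $21,807 → take DB $34,624. Book value $150,038.
Year 2: DB = ⌊$150,038 × 150%/8⌋ = $28,132; SL = ⌊$139,838/7⌋ = $19,976 → take DB $28,132. Book value $121,906.
Year 3: DB = ⌊$121,906 × 150%/8⌋ = $22,857; SL = ⌊$111,706/6⌋ = $18,617 → take DB $22,857. Book value $99,049.
Accumulated through year 3 = $184,662 − $99,049 = $85,613.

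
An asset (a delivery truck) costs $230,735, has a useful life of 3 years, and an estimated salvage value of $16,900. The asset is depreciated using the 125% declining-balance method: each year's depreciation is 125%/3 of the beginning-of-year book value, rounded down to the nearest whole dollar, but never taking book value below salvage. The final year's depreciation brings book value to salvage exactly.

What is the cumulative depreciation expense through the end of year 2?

Depreciable base = $230,735 − $16,900 = $213,835.
Year 1: ⌊$230,735 × 125%/3⌋ = $96,139. Book value $134,596.
Year 2: ⌊$134,596 × 125%/3⌋ = $56,081. Book value $78,515.
Accumulated through year 2 = $230,735 − $78,515 = $152,220.

$152,220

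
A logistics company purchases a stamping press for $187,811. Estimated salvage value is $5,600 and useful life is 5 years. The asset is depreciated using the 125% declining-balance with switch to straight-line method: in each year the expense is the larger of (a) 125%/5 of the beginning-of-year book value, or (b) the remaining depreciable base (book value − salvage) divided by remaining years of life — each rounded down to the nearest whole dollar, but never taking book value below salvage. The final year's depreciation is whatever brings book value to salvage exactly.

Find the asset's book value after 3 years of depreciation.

$72,297

Depreciable base = $187,811 − $5,600 = $182,211.
Year 1: DB = ⌊$187,811 × 125%/5⌋ = $46,952; SL = ⌊$182,211/5⌋ = $36,442 → take DB $46,952. Book value $140,859.
Year 2: DB = ⌊$140,859 × 125%/5⌋ = $35,214; SL = ⌊$135,259/4⌋ = $33,814 → take DB $35,214. Book value $105,645.
Year 3: DB = ⌊$105,645 × 125%/5⌋ = $26,411; SL = ⌊$100,045/3⌋ = $33,348 → take SL $33,348. Book value $72,297.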